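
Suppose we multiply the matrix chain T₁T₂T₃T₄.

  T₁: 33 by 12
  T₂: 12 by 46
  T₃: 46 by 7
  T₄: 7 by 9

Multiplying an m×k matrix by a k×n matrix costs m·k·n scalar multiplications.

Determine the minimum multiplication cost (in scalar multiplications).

8184

Adjacent pairs: T₁T₂ = 33·12·46 = 18216; T₂T₃ = 12·46·7 = 3864; T₃T₄ = 46·7·9 = 2898.
Length 3: T₁..T₃: k=1: 0+3864+33·12·7=6636; k=2: 18216+0+33·46·7=28842 → min 6636 | T₂..T₄: k=2: 0+2898+12·46·9=7866; k=3: 3864+0+12·7·9=4620 → min 4620.
Length 4: T₁..T₄: k=1: 0+4620+33·12·9=8184; k=2: 18216+2898+33·46·9=34776; k=3: 6636+0+33·7·9=8715 → min 8184.
Optimal order: (T₁((T₂T₃)T₄)) with cost 8184.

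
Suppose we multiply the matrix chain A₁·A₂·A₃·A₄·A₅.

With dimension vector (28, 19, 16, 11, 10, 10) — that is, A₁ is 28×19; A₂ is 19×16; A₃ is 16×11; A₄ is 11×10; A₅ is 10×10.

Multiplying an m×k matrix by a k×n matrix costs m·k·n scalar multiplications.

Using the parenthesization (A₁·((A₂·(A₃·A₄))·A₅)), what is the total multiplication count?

12020

(A₃·A₄): 16×11 by 11×10 → 16×10, cost 16·11·10 = 1760
(A₂·(A₃·A₄)): 19×16 by 16×10 → 19×10, cost 19·16·10 = 3040; cumulative 4800
((A₂·(A₃·A₄))·A₅): 19×10 by 10×10 → 19×10, cost 19·10·10 = 1900; cumulative 6700
(A₁·((A₂·(A₃·A₄))·A₅)): 28×19 by 19×10 → 28×10, cost 28·19·10 = 5320; cumulative 12020
Total: 12020 scalar multiplications.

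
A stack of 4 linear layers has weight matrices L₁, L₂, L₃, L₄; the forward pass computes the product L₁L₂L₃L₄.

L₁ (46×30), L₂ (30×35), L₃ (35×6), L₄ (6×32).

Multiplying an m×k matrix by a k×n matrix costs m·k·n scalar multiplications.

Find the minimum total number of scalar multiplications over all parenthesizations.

Adjacent pairs: L₁L₂ = 46·30·35 = 48300; L₂L₃ = 30·35·6 = 6300; L₃L₄ = 35·6·32 = 6720.
Length 3: L₁..L₃: k=1: 0+6300+46·30·6=14580; k=2: 48300+0+46·35·6=57960 → min 14580 | L₂..L₄: k=2: 0+6720+30·35·32=40320; k=3: 6300+0+30·6·32=12060 → min 12060.
Length 4: L₁..L₄: k=1: 0+12060+46·30·32=56220; k=2: 48300+6720+46·35·32=106540; k=3: 14580+0+46·6·32=23412 → min 23412.
Optimal order: ((L₁(L₂L₃))L₄) with cost 23412.

23412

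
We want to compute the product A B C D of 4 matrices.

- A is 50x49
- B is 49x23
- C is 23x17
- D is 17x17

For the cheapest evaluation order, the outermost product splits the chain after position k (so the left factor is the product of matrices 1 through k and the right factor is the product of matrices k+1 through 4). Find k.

Adjacent pairs: AB = 50·49·23 = 56350; BC = 49·23·17 = 19159; CD = 23·17·17 = 6647.
Length 3: A..C: k=1: 0+19159+50·49·17=60809; k=2: 56350+0+50·23·17=75900 → min 60809 | B..D: k=2: 0+6647+49·23·17=25806; k=3: 19159+0+49·17·17=33320 → min 25806.
Top-level splits: k=1: (A..A)·(B..D) → 0+25806+50·49·17 = 67456; k=2: (A..B)·(C..D) → 56350+6647+50·23·17 = 82547; k=3: (A..C)·(D..D) → 60809+0+50·17·17 = 75259.
Best split is after A, i.e. k = 1.

1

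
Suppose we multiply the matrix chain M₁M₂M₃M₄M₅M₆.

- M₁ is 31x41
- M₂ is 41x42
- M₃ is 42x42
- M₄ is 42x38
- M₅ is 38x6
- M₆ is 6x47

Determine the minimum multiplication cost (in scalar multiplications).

46860

Adjacent pairs: M₁M₂ = 31·41·42 = 53382; M₂M₃ = 41·42·42 = 72324; M₃M₄ = 42·42·38 = 67032; M₄M₅ = 42·38·6 = 9576; M₅M₆ = 38·6·47 = 10716.
Length 3: M₁..M₃: k=1: 0+72324+31·41·42=125706; k=2: 53382+0+31·42·42=108066 → min 108066 | M₂..M₄: k=2: 0+67032+41·42·38=132468; k=3: 72324+0+41·42·38=137760 → min 132468 | M₃..M₅: k=3: 0+9576+42·42·6=20160; k=4: 67032+0+42·38·6=76608 → min 20160 | M₄..M₆: k=4: 0+10716+42·38·47=85728; k=5: 9576+0+42·6·47=21420 → min 21420.
Length 4: M₁..M₄: k=1: 0+132468+31·41·38=180766; k=2: 53382+67032+31·42·38=169890; k=3: 108066+0+31·42·38=157542 → min 157542 | M₂..M₅: k=2: 0+20160+41·42·6=30492; k=3: 72324+9576+41·42·6=92232; k=4: 132468+0+41·38·6=141816 → min 30492 | M₃..M₆: k=3: 0+21420+42·42·47=104328; k=4: 67032+10716+42·38·47=152760; k=5: 20160+0+42·6·47=32004 → min 32004.
Length 5: M₁..M₅: k=1: 0+30492+31·41·6=38118; k=2: 53382+20160+31·42·6=81354; k=3: 108066+9576+31·42·6=125454; k=4: 157542+0+31·38·6=164610 → min 38118 | M₂..M₆: k=2: 0+32004+41·42·47=112938; k=3: 72324+21420+41·42·47=174678; k=4: 132468+10716+41·38·47=216410; k=5: 30492+0+41·6·47=42054 → min 42054.
Length 6: M₁..M₆: k=1: 0+42054+31·41·47=101791; k=2: 53382+32004+31·42·47=146580; k=3: 108066+21420+31·42·47=190680; k=4: 157542+10716+31·38·47=223624; k=5: 38118+0+31·6·47=46860 → min 46860.
Optimal order: ((M₁(M₂(M₃(M₄M₅))))M₆) with cost 46860.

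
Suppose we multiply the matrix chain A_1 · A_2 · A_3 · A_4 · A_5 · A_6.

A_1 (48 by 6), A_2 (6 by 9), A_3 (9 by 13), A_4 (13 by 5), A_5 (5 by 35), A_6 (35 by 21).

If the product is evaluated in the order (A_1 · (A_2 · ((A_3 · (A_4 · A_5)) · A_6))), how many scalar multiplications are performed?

20167

(A_4 · A_5): 13×5 by 5×35 → 13×35, cost 13·5·35 = 2275
(A_3 · (A_4 · A_5)): 9×13 by 13×35 → 9×35, cost 9·13·35 = 4095; cumulative 6370
((A_3 · (A_4 · A_5)) · A_6): 9×35 by 35×21 → 9×21, cost 9·35·21 = 6615; cumulative 12985
(A_2 · ((A_3 · (A_4 · A_5)) · A_6)): 6×9 by 9×21 → 6×21, cost 6·9·21 = 1134; cumulative 14119
(A_1 · (A_2 · ((A_3 · (A_4 · A_5)) · A_6))): 48×6 by 6×21 → 48×21, cost 48·6·21 = 6048; cumulative 20167
Total: 20167 scalar multiplications.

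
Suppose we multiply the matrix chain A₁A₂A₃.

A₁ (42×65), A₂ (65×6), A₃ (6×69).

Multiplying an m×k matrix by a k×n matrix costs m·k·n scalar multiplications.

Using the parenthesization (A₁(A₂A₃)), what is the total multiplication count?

215280

(A₂A₃): 65×6 by 6×69 → 65×69, cost 65·6·69 = 26910
(A₁(A₂A₃)): 42×65 by 65×69 → 42×69, cost 42·65·69 = 188370; cumulative 215280
Total: 215280 scalar multiplications.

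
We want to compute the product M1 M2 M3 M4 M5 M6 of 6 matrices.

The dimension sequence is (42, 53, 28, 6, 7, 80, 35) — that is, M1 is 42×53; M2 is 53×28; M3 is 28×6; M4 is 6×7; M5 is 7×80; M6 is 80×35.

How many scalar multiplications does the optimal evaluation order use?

Adjacent pairs: M1M2 = 42·53·28 = 62328; M2M3 = 53·28·6 = 8904; M3M4 = 28·6·7 = 1176; M4M5 = 6·7·80 = 3360; M5M6 = 7·80·35 = 19600.
Length 3: M1..M3: k=1: 0+8904+42·53·6=22260; k=2: 62328+0+42·28·6=69384 → min 22260 | M2..M4: k=2: 0+1176+53·28·7=11564; k=3: 8904+0+53·6·7=11130 → min 11130 | M3..M5: k=3: 0+3360+28·6·80=16800; k=4: 1176+0+28·7·80=16856 → min 16800 | M4..M6: k=4: 0+19600+6·7·35=21070; k=5: 3360+0+6·80·35=20160 → min 20160.
Length 4: M1..M4: k=1: 0+11130+42·53·7=26712; k=2: 62328+1176+42·28·7=71736; k=3: 22260+0+42·6·7=24024 → min 24024 | M2..M5: k=2: 0+16800+53·28·80=135520; k=3: 8904+3360+53·6·80=37704; k=4: 11130+0+53·7·80=40810 → min 37704 | M3..M6: k=3: 0+20160+28·6·35=26040; k=4: 1176+19600+28·7·35=27636; k=5: 16800+0+28·80·35=95200 → min 26040.
Length 5: M1..M5: k=1: 0+37704+42·53·80=215784; k=2: 62328+16800+42·28·80=173208; k=3: 22260+3360+42·6·80=45780; k=4: 24024+0+42·7·80=47544 → min 45780 | M2..M6: k=2: 0+26040+53·28·35=77980; k=3: 8904+20160+53·6·35=40194; k=4: 11130+19600+53·7·35=43715; k=5: 37704+0+53·80·35=186104 → min 40194.
Length 6: M1..M6: k=1: 0+40194+42·53·35=118104; k=2: 62328+26040+42·28·35=129528; k=3: 22260+20160+42·6·35=51240; k=4: 24024+19600+42·7·35=53914; k=5: 45780+0+42·80·35=163380 → min 51240.
Optimal order: ((M1 (M2 M3)) ((M4 M5) M6)) with cost 51240.

51240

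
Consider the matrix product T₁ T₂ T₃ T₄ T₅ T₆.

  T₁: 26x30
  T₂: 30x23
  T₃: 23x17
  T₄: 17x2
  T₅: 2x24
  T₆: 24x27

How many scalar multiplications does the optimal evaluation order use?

Adjacent pairs: T₁T₂ = 26·30·23 = 17940; T₂T₃ = 30·23·17 = 11730; T₃T₄ = 23·17·2 = 782; T₄T₅ = 17·2·24 = 816; T₅T₆ = 2·24·27 = 1296.
Length 3: T₁..T₃: k=1: 0+11730+26·30·17=24990; k=2: 17940+0+26·23·17=28106 → min 24990 | T₂..T₄: k=2: 0+782+30·23·2=2162; k=3: 11730+0+30·17·2=12750 → min 2162 | T₃..T₅: k=3: 0+816+23·17·24=10200; k=4: 782+0+23·2·24=1886 → min 1886 | T₄..T₆: k=4: 0+1296+17·2·27=2214; k=5: 816+0+17·24·27=11832 → min 2214.
Length 4: T₁..T₄: k=1: 0+2162+26·30·2=3722; k=2: 17940+782+26·23·2=19918; k=3: 24990+0+26·17·2=25874 → min 3722 | T₂..T₅: k=2: 0+1886+30·23·24=18446; k=3: 11730+816+30·17·24=24786; k=4: 2162+0+30·2·24=3602 → min 3602 | T₃..T₆: k=3: 0+2214+23·17·27=12771; k=4: 782+1296+23·2·27=3320; k=5: 1886+0+23·24·27=16790 → min 3320.
Length 5: T₁..T₅: k=1: 0+3602+26·30·24=22322; k=2: 17940+1886+26·23·24=34178; k=3: 24990+816+26·17·24=36414; k=4: 3722+0+26·2·24=4970 → min 4970 | T₂..T₆: k=2: 0+3320+30·23·27=21950; k=3: 11730+2214+30·17·27=27714; k=4: 2162+1296+30·2·27=5078; k=5: 3602+0+30·24·27=23042 → min 5078.
Length 6: T₁..T₆: k=1: 0+5078+26·30·27=26138; k=2: 17940+3320+26·23·27=37406; k=3: 24990+2214+26·17·27=39138; k=4: 3722+1296+26·2·27=6422; k=5: 4970+0+26·24·27=21818 → min 6422.
Optimal order: ((T₁ (T₂ (T₃ T₄))) (T₅ T₆)) with cost 6422.

6422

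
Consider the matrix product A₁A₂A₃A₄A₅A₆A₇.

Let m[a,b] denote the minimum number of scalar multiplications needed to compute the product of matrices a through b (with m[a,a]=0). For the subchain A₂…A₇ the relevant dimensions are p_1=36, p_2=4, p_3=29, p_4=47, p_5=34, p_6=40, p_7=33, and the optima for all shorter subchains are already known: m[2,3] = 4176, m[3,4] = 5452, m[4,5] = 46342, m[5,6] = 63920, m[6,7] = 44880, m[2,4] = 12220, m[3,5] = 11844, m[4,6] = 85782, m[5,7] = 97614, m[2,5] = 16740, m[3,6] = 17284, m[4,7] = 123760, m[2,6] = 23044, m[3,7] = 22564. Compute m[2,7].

m[2,7] = min over k∈[2,6] of m[2,k]+m[k+1,7]+p_{1}·p_k·p_{7}.
k=2: 0 + 22564 + 36·4·33 = 27316; k=3: 4176 + 123760 + 36·29·33 = 162388; k=4: 12220 + 97614 + 36·47·33 = 165670; k=5: 16740 + 44880 + 36·34·33 = 102012; k=6: 23044 + 0 + 36·40·33 = 70564.
Minimum: 27316 at k=2.

27316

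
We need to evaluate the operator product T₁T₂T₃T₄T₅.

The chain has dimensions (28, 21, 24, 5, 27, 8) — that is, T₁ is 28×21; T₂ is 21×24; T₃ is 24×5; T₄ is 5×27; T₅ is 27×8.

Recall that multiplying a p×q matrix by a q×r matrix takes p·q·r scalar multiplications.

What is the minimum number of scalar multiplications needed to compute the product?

Adjacent pairs: T₁T₂ = 28·21·24 = 14112; T₂T₃ = 21·24·5 = 2520; T₃T₄ = 24·5·27 = 3240; T₄T₅ = 5·27·8 = 1080.
Length 3: T₁..T₃: k=1: 0+2520+28·21·5=5460; k=2: 14112+0+28·24·5=17472 → min 5460 | T₂..T₄: k=2: 0+3240+21·24·27=16848; k=3: 2520+0+21·5·27=5355 → min 5355 | T₃..T₅: k=3: 0+1080+24·5·8=2040; k=4: 3240+0+24·27·8=8424 → min 2040.
Length 4: T₁..T₄: k=1: 0+5355+28·21·27=21231; k=2: 14112+3240+28·24·27=35496; k=3: 5460+0+28·5·27=9240 → min 9240 | T₂..T₅: k=2: 0+2040+21·24·8=6072; k=3: 2520+1080+21·5·8=4440; k=4: 5355+0+21·27·8=9891 → min 4440.
Length 5: T₁..T₅: k=1: 0+4440+28·21·8=9144; k=2: 14112+2040+28·24·8=21528; k=3: 5460+1080+28·5·8=7660; k=4: 9240+0+28·27·8=15288 → min 7660.
Optimal order: ((T₁(T₂T₃))(T₄T₅)) with cost 7660.

7660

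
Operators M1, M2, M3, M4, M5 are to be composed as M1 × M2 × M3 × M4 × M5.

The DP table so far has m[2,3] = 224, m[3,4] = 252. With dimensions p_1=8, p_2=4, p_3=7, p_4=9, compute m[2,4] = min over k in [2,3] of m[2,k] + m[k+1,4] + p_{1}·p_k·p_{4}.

m[2,4] = min over k∈[2,3] of m[2,k]+m[k+1,4]+p_{1}·p_k·p_{4}.
k=2: 0 + 252 + 8·4·9 = 540; k=3: 224 + 0 + 8·7·9 = 728.
Minimum: 540 at k=2.

540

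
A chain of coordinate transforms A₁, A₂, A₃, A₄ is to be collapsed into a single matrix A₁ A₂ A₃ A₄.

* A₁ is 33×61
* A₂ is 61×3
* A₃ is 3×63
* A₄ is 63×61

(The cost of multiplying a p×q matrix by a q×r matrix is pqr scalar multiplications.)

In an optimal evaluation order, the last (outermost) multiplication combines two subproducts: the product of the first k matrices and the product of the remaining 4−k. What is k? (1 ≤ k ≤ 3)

Adjacent pairs: A₁A₂ = 33·61·3 = 6039; A₂A₃ = 61·3·63 = 11529; A₃A₄ = 3·63·61 = 11529.
Length 3: A₁..A₃: k=1: 0+11529+33·61·63=138348; k=2: 6039+0+33·3·63=12276 → min 12276 | A₂..A₄: k=2: 0+11529+61·3·61=22692; k=3: 11529+0+61·63·61=245952 → min 22692.
Top-level splits: k=1: (A₁..A₁)·(A₂..A₄) → 0+22692+33·61·61 = 145485; k=2: (A₁..A₂)·(A₃..A₄) → 6039+11529+33·3·61 = 23607; k=3: (A₁..A₃)·(A₄..A₄) → 12276+0+33·63·61 = 139095.
Best split is after A₂, i.e. k = 2.

2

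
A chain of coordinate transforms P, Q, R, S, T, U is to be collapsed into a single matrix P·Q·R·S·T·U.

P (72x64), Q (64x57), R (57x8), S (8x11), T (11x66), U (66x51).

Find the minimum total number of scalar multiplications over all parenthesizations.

Adjacent pairs: PQ = 72·64·57 = 262656; QR = 64·57·8 = 29184; RS = 57·8·11 = 5016; ST = 8·11·66 = 5808; TU = 11·66·51 = 37026.
Length 3: P..R: k=1: 0+29184+72·64·8=66048; k=2: 262656+0+72·57·8=295488 → min 66048 | Q..S: k=2: 0+5016+64·57·11=45144; k=3: 29184+0+64·8·11=34816 → min 34816 | R..T: k=3: 0+5808+57·8·66=35904; k=4: 5016+0+57·11·66=46398 → min 35904 | S..U: k=4: 0+37026+8·11·51=41514; k=5: 5808+0+8·66·51=32736 → min 32736.
Length 4: P..S: k=1: 0+34816+72·64·11=85504; k=2: 262656+5016+72·57·11=312816; k=3: 66048+0+72·8·11=72384 → min 72384 | Q..T: k=2: 0+35904+64·57·66=276672; k=3: 29184+5808+64·8·66=68784; k=4: 34816+0+64·11·66=81280 → min 68784 | R..U: k=3: 0+32736+57·8·51=55992; k=4: 5016+37026+57·11·51=74019; k=5: 35904+0+57·66·51=227766 → min 55992.
Length 5: P..T: k=1: 0+68784+72·64·66=372912; k=2: 262656+35904+72·57·66=569424; k=3: 66048+5808+72·8·66=109872; k=4: 72384+0+72·11·66=124656 → min 109872 | Q..U: k=2: 0+55992+64·57·51=242040; k=3: 29184+32736+64·8·51=88032; k=4: 34816+37026+64·11·51=107746; k=5: 68784+0+64·66·51=284208 → min 88032.
Length 6: P..U: k=1: 0+88032+72·64·51=323040; k=2: 262656+55992+72·57·51=527952; k=3: 66048+32736+72·8·51=128160; k=4: 72384+37026+72·11·51=149802; k=5: 109872+0+72·66·51=352224 → min 128160.
Optimal order: ((P·(Q·R))·((S·T)·U)) with cost 128160.

128160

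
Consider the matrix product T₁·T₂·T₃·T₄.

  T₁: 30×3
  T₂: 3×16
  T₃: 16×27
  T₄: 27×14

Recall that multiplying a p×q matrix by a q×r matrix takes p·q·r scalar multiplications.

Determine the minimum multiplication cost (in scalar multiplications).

3690

Adjacent pairs: T₁T₂ = 30·3·16 = 1440; T₂T₃ = 3·16·27 = 1296; T₃T₄ = 16·27·14 = 6048.
Length 3: T₁..T₃: k=1: 0+1296+30·3·27=3726; k=2: 1440+0+30·16·27=14400 → min 3726 | T₂..T₄: k=2: 0+6048+3·16·14=6720; k=3: 1296+0+3·27·14=2430 → min 2430.
Length 4: T₁..T₄: k=1: 0+2430+30·3·14=3690; k=2: 1440+6048+30·16·14=14208; k=3: 3726+0+30·27·14=15066 → min 3690.
Optimal order: (T₁·((T₂·T₃)·T₄)) with cost 3690.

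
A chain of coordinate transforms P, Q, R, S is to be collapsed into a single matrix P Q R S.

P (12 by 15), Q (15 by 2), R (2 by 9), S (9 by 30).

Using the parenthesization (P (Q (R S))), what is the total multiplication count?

6840

(R S): 2×9 by 9×30 → 2×30, cost 2·9·30 = 540
(Q (R S)): 15×2 by 2×30 → 15×30, cost 15·2·30 = 900; cumulative 1440
(P (Q (R S))): 12×15 by 15×30 → 12×30, cost 12·15·30 = 5400; cumulative 6840
Total: 6840 scalar multiplications.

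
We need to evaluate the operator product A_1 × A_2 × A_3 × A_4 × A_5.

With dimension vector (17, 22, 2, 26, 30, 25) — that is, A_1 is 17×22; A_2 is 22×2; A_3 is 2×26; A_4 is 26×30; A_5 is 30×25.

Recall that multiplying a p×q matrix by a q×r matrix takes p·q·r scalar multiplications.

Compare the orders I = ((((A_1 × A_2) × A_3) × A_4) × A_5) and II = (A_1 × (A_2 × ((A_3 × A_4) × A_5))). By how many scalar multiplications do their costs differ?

Order I = ((((A_1 × A_2) × A_3) × A_4) × A_5): (A_1 × A_2): 17×22 by 22×2 → 17×2, cost 17·22·2 = 748; ((A_1 × A_2) × A_3): 17×2 by 2×26 → 17×26, cost 17·2·26 = 884; cumulative 1632; (((A_1 × A_2) × A_3) × A_4): 17×26 by 26×30 → 17×30, cost 17·26·30 = 13260; cumulative 14892; ((((A_1 × A_2) × A_3) × A_4) × A_5): 17×30 by 30×25 → 17×25, cost 17·30·25 = 12750; cumulative 27642. Total 27642.
Order II = (A_1 × (A_2 × ((A_3 × A_4) × A_5))): (A_3 × A_4): 2×26 by 26×30 → 2×30, cost 2·26·30 = 1560; ((A_3 × A_4) × A_5): 2×30 by 30×25 → 2×25, cost 2·30·25 = 1500; cumulative 3060; (A_2 × ((A_3 × A_4) × A_5)): 22×2 by 2×25 → 22×25, cost 22·2·25 = 1100; cumulative 4160; (A_1 × (A_2 × ((A_3 × A_4) × A_5))): 17×22 by 22×25 → 17×25, cost 17·22·25 = 9350; cumulative 13510. Total 13510.
Difference: |27642 − 13510| = 14132.

14132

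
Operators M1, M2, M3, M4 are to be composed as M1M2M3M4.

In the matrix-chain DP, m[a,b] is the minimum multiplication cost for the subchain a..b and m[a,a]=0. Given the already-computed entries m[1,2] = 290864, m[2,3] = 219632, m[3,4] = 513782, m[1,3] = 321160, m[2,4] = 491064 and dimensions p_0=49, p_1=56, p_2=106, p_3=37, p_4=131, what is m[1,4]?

558663

m[1,4] = min over k∈[1,3] of m[1,k]+m[k+1,4]+p_{0}·p_k·p_{4}.
k=1: 0 + 491064 + 49·56·131 = 850528; k=2: 290864 + 513782 + 49·106·131 = 1485060; k=3: 321160 + 0 + 49·37·131 = 558663.
Minimum: 558663 at k=3.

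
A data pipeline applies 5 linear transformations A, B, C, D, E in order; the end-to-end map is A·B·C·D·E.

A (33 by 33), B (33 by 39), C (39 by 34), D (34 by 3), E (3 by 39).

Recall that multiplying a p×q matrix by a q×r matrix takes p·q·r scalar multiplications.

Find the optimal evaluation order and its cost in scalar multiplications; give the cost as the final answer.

Adjacent pairs: AB = 33·33·39 = 42471; BC = 33·39·34 = 43758; CD = 39·34·3 = 3978; DE = 34·3·39 = 3978.
Length 3: A..C: k=1: 0+43758+33·33·34=80784; k=2: 42471+0+33·39·34=86229 → min 80784 | B..D: k=2: 0+3978+33·39·3=7839; k=3: 43758+0+33·34·3=47124 → min 7839 | C..E: k=3: 0+3978+39·34·39=55692; k=4: 3978+0+39·3·39=8541 → min 8541.
Length 4: A..D: k=1: 0+7839+33·33·3=11106; k=2: 42471+3978+33·39·3=50310; k=3: 80784+0+33·34·3=84150 → min 11106 | B..E: k=2: 0+8541+33·39·39=58734; k=3: 43758+3978+33·34·39=91494; k=4: 7839+0+33·3·39=11700 → min 11700.
Length 5: A..E: k=1: 0+11700+33·33·39=54171; k=2: 42471+8541+33·39·39=101205; k=3: 80784+3978+33·34·39=128520; k=4: 11106+0+33·3·39=14967 → min 14967.
Optimal parenthesization: ((A·(B·(C·D)))·E) with cost 14967.

14967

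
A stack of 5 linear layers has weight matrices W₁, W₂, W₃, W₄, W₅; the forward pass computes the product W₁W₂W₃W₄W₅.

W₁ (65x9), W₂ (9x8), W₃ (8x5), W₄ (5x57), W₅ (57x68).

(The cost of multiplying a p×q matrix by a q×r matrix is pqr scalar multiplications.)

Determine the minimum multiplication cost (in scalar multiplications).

Adjacent pairs: W₁W₂ = 65·9·8 = 4680; W₂W₃ = 9·8·5 = 360; W₃W₄ = 8·5·57 = 2280; W₄W₅ = 5·57·68 = 19380.
Length 3: W₁..W₃: k=1: 0+360+65·9·5=3285; k=2: 4680+0+65·8·5=7280 → min 3285 | W₂..W₄: k=2: 0+2280+9·8·57=6384; k=3: 360+0+9·5·57=2925 → min 2925 | W₃..W₅: k=3: 0+19380+8·5·68=22100; k=4: 2280+0+8·57·68=33288 → min 22100.
Length 4: W₁..W₄: k=1: 0+2925+65·9·57=36270; k=2: 4680+2280+65·8·57=36600; k=3: 3285+0+65·5·57=21810 → min 21810 | W₂..W₅: k=2: 0+22100+9·8·68=26996; k=3: 360+19380+9·5·68=22800; k=4: 2925+0+9·57·68=37809 → min 22800.
Length 5: W₁..W₅: k=1: 0+22800+65·9·68=62580; k=2: 4680+22100+65·8·68=62140; k=3: 3285+19380+65·5·68=44765; k=4: 21810+0+65·57·68=273750 → min 44765.
Optimal order: ((W₁(W₂W₃))(W₄W₅)) with cost 44765.

44765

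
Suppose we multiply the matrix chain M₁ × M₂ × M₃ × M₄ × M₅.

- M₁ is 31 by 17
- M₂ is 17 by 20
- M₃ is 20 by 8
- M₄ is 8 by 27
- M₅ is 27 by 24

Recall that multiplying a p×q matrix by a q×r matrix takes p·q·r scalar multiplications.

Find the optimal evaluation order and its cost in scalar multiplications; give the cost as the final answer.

Adjacent pairs: M₁M₂ = 31·17·20 = 10540; M₂M₃ = 17·20·8 = 2720; M₃M₄ = 20·8·27 = 4320; M₄M₅ = 8·27·24 = 5184.
Length 3: M₁..M₃: k=1: 0+2720+31·17·8=6936; k=2: 10540+0+31·20·8=15500 → min 6936 | M₂..M₄: k=2: 0+4320+17·20·27=13500; k=3: 2720+0+17·8·27=6392 → min 6392 | M₃..M₅: k=3: 0+5184+20·8·24=9024; k=4: 4320+0+20·27·24=17280 → min 9024.
Length 4: M₁..M₄: k=1: 0+6392+31·17·27=20621; k=2: 10540+4320+31·20·27=31600; k=3: 6936+0+31·8·27=13632 → min 13632 | M₂..M₅: k=2: 0+9024+17·20·24=17184; k=3: 2720+5184+17·8·24=11168; k=4: 6392+0+17·27·24=17408 → min 11168.
Length 5: M₁..M₅: k=1: 0+11168+31·17·24=23816; k=2: 10540+9024+31·20·24=34444; k=3: 6936+5184+31·8·24=18072; k=4: 13632+0+31·27·24=33720 → min 18072.
Optimal parenthesization: ((M₁ × (M₂ × M₃)) × (M₄ × M₅)) with cost 18072.

18072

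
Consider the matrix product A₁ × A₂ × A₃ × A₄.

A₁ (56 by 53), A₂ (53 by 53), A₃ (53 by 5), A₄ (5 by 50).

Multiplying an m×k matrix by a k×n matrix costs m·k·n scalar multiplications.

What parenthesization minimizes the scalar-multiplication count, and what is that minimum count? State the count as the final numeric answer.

Adjacent pairs: A₁A₂ = 56·53·53 = 157304; A₂A₃ = 53·53·5 = 14045; A₃A₄ = 53·5·50 = 13250.
Length 3: A₁..A₃: k=1: 0+14045+56·53·5=28885; k=2: 157304+0+56·53·5=172144 → min 28885 | A₂..A₄: k=2: 0+13250+53·53·50=153700; k=3: 14045+0+53·5·50=27295 → min 27295.
Length 4: A₁..A₄: k=1: 0+27295+56·53·50=175695; k=2: 157304+13250+56·53·50=318954; k=3: 28885+0+56·5·50=42885 → min 42885.
Optimal parenthesization: ((A₁ × (A₂ × A₃)) × A₄) with cost 42885.

42885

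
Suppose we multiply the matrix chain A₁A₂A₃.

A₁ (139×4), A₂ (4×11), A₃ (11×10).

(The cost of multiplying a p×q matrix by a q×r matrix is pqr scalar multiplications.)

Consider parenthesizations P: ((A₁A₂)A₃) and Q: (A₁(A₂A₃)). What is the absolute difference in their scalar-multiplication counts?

Order P = ((A₁A₂)A₃): (A₁A₂): 139×4 by 4×11 → 139×11, cost 139·4·11 = 6116; ((A₁A₂)A₃): 139×11 by 11×10 → 139×10, cost 139·11·10 = 15290; cumulative 21406. Total 21406.
Order Q = (A₁(A₂A₃)): (A₂A₃): 4×11 by 11×10 → 4×10, cost 4·11·10 = 440; (A₁(A₂A₃)): 139×4 by 4×10 → 139×10, cost 139·4·10 = 5560; cumulative 6000. Total 6000.
Difference: |21406 − 6000| = 15406.

15406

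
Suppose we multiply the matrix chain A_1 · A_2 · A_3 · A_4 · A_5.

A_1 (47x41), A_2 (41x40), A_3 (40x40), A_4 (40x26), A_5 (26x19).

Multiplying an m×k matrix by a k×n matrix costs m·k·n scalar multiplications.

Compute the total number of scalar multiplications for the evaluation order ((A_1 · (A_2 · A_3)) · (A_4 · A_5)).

(A_2 · A_3): 41×40 by 40×40 → 41×40, cost 41·40·40 = 65600
(A_1 · (A_2 · A_3)): 47×41 by 41×40 → 47×40, cost 47·41·40 = 77080; cumulative 142680
(A_4 · A_5): 40×26 by 26×19 → 40×19, cost 40·26·19 = 19760
((A_1 · (A_2 · A_3)) · (A_4 · A_5)): 47×40 by 40×19 → 47×19, cost 47·40·19 = 35720; cumulative 198160
Total: 198160 scalar multiplications.

198160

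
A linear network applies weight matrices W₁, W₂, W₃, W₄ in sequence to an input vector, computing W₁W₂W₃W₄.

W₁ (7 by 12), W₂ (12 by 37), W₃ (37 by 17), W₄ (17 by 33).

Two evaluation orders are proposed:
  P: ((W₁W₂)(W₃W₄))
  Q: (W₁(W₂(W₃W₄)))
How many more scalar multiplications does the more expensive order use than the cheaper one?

5769

Order P = ((W₁W₂)(W₃W₄)): (W₁W₂): 7×12 by 12×37 → 7×37, cost 7·12·37 = 3108; (W₃W₄): 37×17 by 17×33 → 37×33, cost 37·17·33 = 20757; ((W₁W₂)(W₃W₄)): 7×37 by 37×33 → 7×33, cost 7·37·33 = 8547; cumulative 32412. Total 32412.
Order Q = (W₁(W₂(W₃W₄))): (W₃W₄): 37×17 by 17×33 → 37×33, cost 37·17·33 = 20757; (W₂(W₃W₄)): 12×37 by 37×33 → 12×33, cost 12·37·33 = 14652; cumulative 35409; (W₁(W₂(W₃W₄))): 7×12 by 12×33 → 7×33, cost 7·12·33 = 2772; cumulative 38181. Total 38181.
Difference: |32412 − 38181| = 5769.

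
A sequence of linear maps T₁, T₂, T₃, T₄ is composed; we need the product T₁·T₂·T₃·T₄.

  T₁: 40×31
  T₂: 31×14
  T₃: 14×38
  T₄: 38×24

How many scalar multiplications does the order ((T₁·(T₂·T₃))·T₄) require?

(T₂·T₃): 31×14 by 14×38 → 31×38, cost 31·14·38 = 16492
(T₁·(T₂·T₃)): 40×31 by 31×38 → 40×38, cost 40·31·38 = 47120; cumulative 63612
((T₁·(T₂·T₃))·T₄): 40×38 by 38×24 → 40×24, cost 40·38·24 = 36480; cumulative 100092
Total: 100092 scalar multiplications.

100092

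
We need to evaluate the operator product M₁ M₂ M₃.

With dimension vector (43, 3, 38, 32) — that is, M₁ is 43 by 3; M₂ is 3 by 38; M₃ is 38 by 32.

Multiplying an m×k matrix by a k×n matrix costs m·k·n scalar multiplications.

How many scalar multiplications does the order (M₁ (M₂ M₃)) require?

(M₂ M₃): 3×38 by 38×32 → 3×32, cost 3·38·32 = 3648
(M₁ (M₂ M₃)): 43×3 by 3×32 → 43×32, cost 43·3·32 = 4128; cumulative 7776
Total: 7776 scalar multiplications.

7776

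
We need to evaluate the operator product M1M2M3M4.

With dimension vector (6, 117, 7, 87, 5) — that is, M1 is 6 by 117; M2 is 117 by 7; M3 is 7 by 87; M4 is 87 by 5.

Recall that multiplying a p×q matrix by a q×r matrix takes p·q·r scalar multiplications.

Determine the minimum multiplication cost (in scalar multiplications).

Adjacent pairs: M1M2 = 6·117·7 = 4914; M2M3 = 117·7·87 = 71253; M3M4 = 7·87·5 = 3045.
Length 3: M1..M3: k=1: 0+71253+6·117·87=132327; k=2: 4914+0+6·7·87=8568 → min 8568 | M2..M4: k=2: 0+3045+117·7·5=7140; k=3: 71253+0+117·87·5=122148 → min 7140.
Length 4: M1..M4: k=1: 0+7140+6·117·5=10650; k=2: 4914+3045+6·7·5=8169; k=3: 8568+0+6·87·5=11178 → min 8169.
Optimal order: ((M1M2)(M3M4)) with cost 8169.

8169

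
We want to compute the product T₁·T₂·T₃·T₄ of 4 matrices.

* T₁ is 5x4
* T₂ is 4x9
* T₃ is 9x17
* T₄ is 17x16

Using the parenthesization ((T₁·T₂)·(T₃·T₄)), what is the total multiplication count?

3348

(T₁·T₂): 5×4 by 4×9 → 5×9, cost 5·4·9 = 180
(T₃·T₄): 9×17 by 17×16 → 9×16, cost 9·17·16 = 2448
((T₁·T₂)·(T₃·T₄)): 5×9 by 9×16 → 5×16, cost 5·9·16 = 720; cumulative 3348
Total: 3348 scalar multiplications.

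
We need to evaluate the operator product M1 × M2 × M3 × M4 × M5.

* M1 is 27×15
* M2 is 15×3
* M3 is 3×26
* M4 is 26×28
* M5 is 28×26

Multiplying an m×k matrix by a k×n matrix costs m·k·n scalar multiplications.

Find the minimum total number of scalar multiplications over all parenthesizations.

Adjacent pairs: M1M2 = 27·15·3 = 1215; M2M3 = 15·3·26 = 1170; M3M4 = 3·26·28 = 2184; M4M5 = 26·28·26 = 18928.
Length 3: M1..M3: k=1: 0+1170+27·15·26=11700; k=2: 1215+0+27·3·26=3321 → min 3321 | M2..M4: k=2: 0+2184+15·3·28=3444; k=3: 1170+0+15·26·28=12090 → min 3444 | M3..M5: k=3: 0+18928+3·26·26=20956; k=4: 2184+0+3·28·26=4368 → min 4368.
Length 4: M1..M4: k=1: 0+3444+27·15·28=14784; k=2: 1215+2184+27·3·28=5667; k=3: 3321+0+27·26·28=22977 → min 5667 | M2..M5: k=2: 0+4368+15·3·26=5538; k=3: 1170+18928+15·26·26=30238; k=4: 3444+0+15·28·26=14364 → min 5538.
Length 5: M1..M5: k=1: 0+5538+27·15·26=16068; k=2: 1215+4368+27·3·26=7689; k=3: 3321+18928+27·26·26=40501; k=4: 5667+0+27·28·26=25323 → min 7689.
Optimal order: ((M1 × M2) × ((M3 × M4) × M5)) with cost 7689.

7689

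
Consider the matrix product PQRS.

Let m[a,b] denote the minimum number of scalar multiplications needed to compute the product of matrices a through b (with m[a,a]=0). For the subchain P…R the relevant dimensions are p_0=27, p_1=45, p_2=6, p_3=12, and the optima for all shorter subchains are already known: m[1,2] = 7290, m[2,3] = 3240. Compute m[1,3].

9234

m[1,3] = min over k∈[1,2] of m[1,k]+m[k+1,3]+p_{0}·p_k·p_{3}.
k=1: 0 + 3240 + 27·45·12 = 17820; k=2: 7290 + 0 + 27·6·12 = 9234.
Minimum: 9234 at k=2.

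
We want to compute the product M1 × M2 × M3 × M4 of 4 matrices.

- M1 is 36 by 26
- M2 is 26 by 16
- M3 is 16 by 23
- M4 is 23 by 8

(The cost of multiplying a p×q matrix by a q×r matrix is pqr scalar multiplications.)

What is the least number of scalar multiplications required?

13760

Adjacent pairs: M1M2 = 36·26·16 = 14976; M2M3 = 26·16·23 = 9568; M3M4 = 16·23·8 = 2944.
Length 3: M1..M3: k=1: 0+9568+36·26·23=31096; k=2: 14976+0+36·16·23=28224 → min 28224 | M2..M4: k=2: 0+2944+26·16·8=6272; k=3: 9568+0+26·23·8=14352 → min 6272.
Length 4: M1..M4: k=1: 0+6272+36·26·8=13760; k=2: 14976+2944+36·16·8=22528; k=3: 28224+0+36·23·8=34848 → min 13760.
Optimal order: (M1 × (M2 × (M3 × M4))) with cost 13760.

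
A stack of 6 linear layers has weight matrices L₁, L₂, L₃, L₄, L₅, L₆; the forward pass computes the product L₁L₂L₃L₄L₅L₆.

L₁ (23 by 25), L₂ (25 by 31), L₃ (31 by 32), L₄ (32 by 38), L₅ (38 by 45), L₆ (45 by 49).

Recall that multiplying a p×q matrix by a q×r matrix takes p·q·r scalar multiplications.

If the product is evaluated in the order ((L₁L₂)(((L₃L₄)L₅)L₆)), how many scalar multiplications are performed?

211823

(L₁L₂): 23×25 by 25×31 → 23×31, cost 23·25·31 = 17825
(L₃L₄): 31×32 by 32×38 → 31×38, cost 31·32·38 = 37696
((L₃L₄)L₅): 31×38 by 38×45 → 31×45, cost 31·38·45 = 53010; cumulative 90706
(((L₃L₄)L₅)L₆): 31×45 by 45×49 → 31×49, cost 31·45·49 = 68355; cumulative 159061
((L₁L₂)(((L₃L₄)L₅)L₆)): 23×31 by 31×49 → 23×49, cost 23·31·49 = 34937; cumulative 211823
Total: 211823 scalar multiplications.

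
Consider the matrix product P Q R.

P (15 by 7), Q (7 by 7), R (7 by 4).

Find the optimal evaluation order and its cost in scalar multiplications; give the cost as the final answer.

(P (Q R)): cost 616.
((P Q) R): cost 1155.
Optimal: (P (Q R)) with cost 616.

616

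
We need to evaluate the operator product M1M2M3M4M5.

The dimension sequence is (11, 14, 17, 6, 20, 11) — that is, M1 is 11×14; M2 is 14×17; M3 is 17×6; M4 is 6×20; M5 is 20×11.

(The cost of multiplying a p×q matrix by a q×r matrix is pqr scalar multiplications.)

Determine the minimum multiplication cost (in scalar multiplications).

Adjacent pairs: M1M2 = 11·14·17 = 2618; M2M3 = 14·17·6 = 1428; M3M4 = 17·6·20 = 2040; M4M5 = 6·20·11 = 1320.
Length 3: M1..M3: k=1: 0+1428+11·14·6=2352; k=2: 2618+0+11·17·6=3740 → min 2352 | M2..M4: k=2: 0+2040+14·17·20=6800; k=3: 1428+0+14·6·20=3108 → min 3108 | M3..M5: k=3: 0+1320+17·6·11=2442; k=4: 2040+0+17·20·11=5780 → min 2442.
Length 4: M1..M4: k=1: 0+3108+11·14·20=6188; k=2: 2618+2040+11·17·20=8398; k=3: 2352+0+11·6·20=3672 → min 3672 | M2..M5: k=2: 0+2442+14·17·11=5060; k=3: 1428+1320+14·6·11=3672; k=4: 3108+0+14·20·11=6188 → min 3672.
Length 5: M1..M5: k=1: 0+3672+11·14·11=5366; k=2: 2618+2442+11·17·11=7117; k=3: 2352+1320+11·6·11=4398; k=4: 3672+0+11·20·11=6092 → min 4398.
Optimal order: ((M1(M2M3))(M4M5)) with cost 4398.

4398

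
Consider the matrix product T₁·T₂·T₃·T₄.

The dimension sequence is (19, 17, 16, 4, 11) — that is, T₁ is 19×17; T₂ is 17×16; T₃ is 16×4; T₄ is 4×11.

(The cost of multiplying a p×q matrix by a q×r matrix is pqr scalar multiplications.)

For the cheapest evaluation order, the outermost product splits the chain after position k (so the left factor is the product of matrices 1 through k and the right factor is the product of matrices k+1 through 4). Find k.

3

Adjacent pairs: T₁T₂ = 19·17·16 = 5168; T₂T₃ = 17·16·4 = 1088; T₃T₄ = 16·4·11 = 704.
Length 3: T₁..T₃: k=1: 0+1088+19·17·4=2380; k=2: 5168+0+19·16·4=6384 → min 2380 | T₂..T₄: k=2: 0+704+17·16·11=3696; k=3: 1088+0+17·4·11=1836 → min 1836.
Top-level splits: k=1: (T₁..T₁)·(T₂..T₄) → 0+1836+19·17·11 = 5389; k=2: (T₁..T₂)·(T₃..T₄) → 5168+704+19·16·11 = 9216; k=3: (T₁..T₃)·(T₄..T₄) → 2380+0+19·4·11 = 3216.
Best split is after T₃, i.e. k = 3.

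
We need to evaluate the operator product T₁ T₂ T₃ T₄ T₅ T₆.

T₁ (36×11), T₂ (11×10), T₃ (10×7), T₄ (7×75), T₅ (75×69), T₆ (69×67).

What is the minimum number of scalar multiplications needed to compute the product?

89012

Adjacent pairs: T₁T₂ = 36·11·10 = 3960; T₂T₃ = 11·10·7 = 770; T₃T₄ = 10·7·75 = 5250; T₄T₅ = 7·75·69 = 36225; T₅T₆ = 75·69·67 = 346725.
Length 3: T₁..T₃: k=1: 0+770+36·11·7=3542; k=2: 3960+0+36·10·7=6480 → min 3542 | T₂..T₄: k=2: 0+5250+11·10·75=13500; k=3: 770+0+11·7·75=6545 → min 6545 | T₃..T₅: k=3: 0+36225+10·7·69=41055; k=4: 5250+0+10·75·69=57000 → min 41055 | T₄..T₆: k=4: 0+346725+7·75·67=381900; k=5: 36225+0+7·69·67=68586 → min 68586.
Length 4: T₁..T₄: k=1: 0+6545+36·11·75=36245; k=2: 3960+5250+36·10·75=36210; k=3: 3542+0+36·7·75=22442 → min 22442 | T₂..T₅: k=2: 0+41055+11·10·69=48645; k=3: 770+36225+11·7·69=42308; k=4: 6545+0+11·75·69=63470 → min 42308 | T₃..T₆: k=3: 0+68586+10·7·67=73276; k=4: 5250+346725+10·75·67=402225; k=5: 41055+0+10·69·67=87285 → min 73276.
Length 5: T₁..T₅: k=1: 0+42308+36·11·69=69632; k=2: 3960+41055+36·10·69=69855; k=3: 3542+36225+36·7·69=57155; k=4: 22442+0+36·75·69=208742 → min 57155 | T₂..T₆: k=2: 0+73276+11·10·67=80646; k=3: 770+68586+11·7·67=74515; k=4: 6545+346725+11·75·67=408545; k=5: 42308+0+11·69·67=93161 → min 74515.
Length 6: T₁..T₆: k=1: 0+74515+36·11·67=101047; k=2: 3960+73276+36·10·67=101356; k=3: 3542+68586+36·7·67=89012; k=4: 22442+346725+36·75·67=550067; k=5: 57155+0+36·69·67=223583 → min 89012.
Optimal order: ((T₁ (T₂ T₃)) ((T₄ T₅) T₆)) with cost 89012.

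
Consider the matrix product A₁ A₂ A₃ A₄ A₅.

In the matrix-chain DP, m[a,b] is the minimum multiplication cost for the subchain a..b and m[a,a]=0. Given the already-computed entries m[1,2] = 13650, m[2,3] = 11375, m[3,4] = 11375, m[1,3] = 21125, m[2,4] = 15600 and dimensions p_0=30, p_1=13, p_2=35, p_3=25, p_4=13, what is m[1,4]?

20670

m[1,4] = min over k∈[1,3] of m[1,k]+m[k+1,4]+p_{0}·p_k·p_{4}.
k=1: 0 + 15600 + 30·13·13 = 20670; k=2: 13650 + 11375 + 30·35·13 = 38675; k=3: 21125 + 0 + 30·25·13 = 30875.
Minimum: 20670 at k=1.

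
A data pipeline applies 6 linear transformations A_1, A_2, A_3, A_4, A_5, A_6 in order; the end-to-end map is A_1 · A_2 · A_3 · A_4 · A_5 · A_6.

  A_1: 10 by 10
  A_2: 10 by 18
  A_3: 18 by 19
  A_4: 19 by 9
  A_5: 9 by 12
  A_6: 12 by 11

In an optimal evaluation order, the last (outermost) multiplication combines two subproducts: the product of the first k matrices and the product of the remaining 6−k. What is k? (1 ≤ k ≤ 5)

4

Adjacent pairs: A_1A_2 = 10·10·18 = 1800; A_2A_3 = 10·18·19 = 3420; A_3A_4 = 18·19·9 = 3078; A_4A_5 = 19·9·12 = 2052; A_5A_6 = 9·12·11 = 1188.
Length 3: A_1..A_3: k=1: 0+3420+10·10·19=5320; k=2: 1800+0+10·18·19=5220 → min 5220 | A_2..A_4: k=2: 0+3078+10·18·9=4698; k=3: 3420+0+10·19·9=5130 → min 4698 | A_3..A_5: k=3: 0+2052+18·19·12=6156; k=4: 3078+0+18·9·12=5022 → min 5022 | A_4..A_6: k=4: 0+1188+19·9·11=3069; k=5: 2052+0+19·12·11=4560 → min 3069.
Length 4: A_1..A_4: k=1: 0+4698+10·10·9=5598; k=2: 1800+3078+10·18·9=6498; k=3: 5220+0+10·19·9=6930 → min 5598 | A_2..A_5: k=2: 0+5022+10·18·12=7182; k=3: 3420+2052+10·19·12=7752; k=4: 4698+0+10·9·12=5778 → min 5778 | A_3..A_6: k=3: 0+3069+18·19·11=6831; k=4: 3078+1188+18·9·11=6048; k=5: 5022+0+18·12·11=7398 → min 6048.
Length 5: A_1..A_5: k=1: 0+5778+10·10·12=6978; k=2: 1800+5022+10·18·12=8982; k=3: 5220+2052+10·19·12=9552; k=4: 5598+0+10·9·12=6678 → min 6678 | A_2..A_6: k=2: 0+6048+10·18·11=8028; k=3: 3420+3069+10·19·11=8579; k=4: 4698+1188+10·9·11=6876; k=5: 5778+0+10·12·11=7098 → min 6876.
Top-level splits: k=1: (A_1..A_1)·(A_2..A_6) → 0+6876+10·10·11 = 7976; k=2: (A_1..A_2)·(A_3..A_6) → 1800+6048+10·18·11 = 9828; k=3: (A_1..A_3)·(A_4..A_6) → 5220+3069+10·19·11 = 10379; k=4: (A_1..A_4)·(A_5..A_6) → 5598+1188+10·9·11 = 7776; k=5: (A_1..A_5)·(A_6..A_6) → 6678+0+10·12·11 = 7998.
Best split is after A_4, i.e. k = 4.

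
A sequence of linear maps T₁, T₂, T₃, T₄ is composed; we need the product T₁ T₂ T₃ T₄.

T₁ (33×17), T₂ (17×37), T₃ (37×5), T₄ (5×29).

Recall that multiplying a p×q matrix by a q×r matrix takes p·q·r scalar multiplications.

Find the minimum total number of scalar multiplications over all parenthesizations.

Adjacent pairs: T₁T₂ = 33·17·37 = 20757; T₂T₃ = 17·37·5 = 3145; T₃T₄ = 37·5·29 = 5365.
Length 3: T₁..T₃: k=1: 0+3145+33·17·5=5950; k=2: 20757+0+33·37·5=26862 → min 5950 | T₂..T₄: k=2: 0+5365+17·37·29=23606; k=3: 3145+0+17·5·29=5610 → min 5610.
Length 4: T₁..T₄: k=1: 0+5610+33·17·29=21879; k=2: 20757+5365+33·37·29=61531; k=3: 5950+0+33·5·29=10735 → min 10735.
Optimal order: ((T₁ (T₂ T₃)) T₄) with cost 10735.

10735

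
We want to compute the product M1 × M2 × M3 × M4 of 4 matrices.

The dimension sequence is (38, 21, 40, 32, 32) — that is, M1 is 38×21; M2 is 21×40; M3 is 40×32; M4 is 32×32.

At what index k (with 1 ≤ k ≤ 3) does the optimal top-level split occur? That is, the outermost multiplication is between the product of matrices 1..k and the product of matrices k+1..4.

Adjacent pairs: M1M2 = 38·21·40 = 31920; M2M3 = 21·40·32 = 26880; M3M4 = 40·32·32 = 40960.
Length 3: M1..M3: k=1: 0+26880+38·21·32=52416; k=2: 31920+0+38·40·32=80560 → min 52416 | M2..M4: k=2: 0+40960+21·40·32=67840; k=3: 26880+0+21·32·32=48384 → min 48384.
Top-level splits: k=1: (M1..M1)·(M2..M4) → 0+48384+38·21·32 = 73920; k=2: (M1..M2)·(M3..M4) → 31920+40960+38·40·32 = 121520; k=3: (M1..M3)·(M4..M4) → 52416+0+38·32·32 = 91328.
Best split is after M1, i.e. k = 1.

1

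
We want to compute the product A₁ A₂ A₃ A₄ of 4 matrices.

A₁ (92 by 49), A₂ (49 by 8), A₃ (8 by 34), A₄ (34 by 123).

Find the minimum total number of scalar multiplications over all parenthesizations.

Adjacent pairs: A₁A₂ = 92·49·8 = 36064; A₂A₃ = 49·8·34 = 13328; A₃A₄ = 8·34·123 = 33456.
Length 3: A₁..A₃: k=1: 0+13328+92·49·34=166600; k=2: 36064+0+92·8·34=61088 → min 61088 | A₂..A₄: k=2: 0+33456+49·8·123=81672; k=3: 13328+0+49·34·123=218246 → min 81672.
Length 4: A₁..A₄: k=1: 0+81672+92·49·123=636156; k=2: 36064+33456+92·8·123=160048; k=3: 61088+0+92·34·123=445832 → min 160048.
Optimal order: ((A₁ A₂) (A₃ A₄)) with cost 160048.

160048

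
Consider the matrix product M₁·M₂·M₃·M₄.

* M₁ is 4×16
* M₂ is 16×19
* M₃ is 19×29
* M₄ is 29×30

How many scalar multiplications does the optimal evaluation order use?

6900

Adjacent pairs: M₁M₂ = 4·16·19 = 1216; M₂M₃ = 16·19·29 = 8816; M₃M₄ = 19·29·30 = 16530.
Length 3: M₁..M₃: k=1: 0+8816+4·16·29=10672; k=2: 1216+0+4·19·29=3420 → min 3420 | M₂..M₄: k=2: 0+16530+16·19·30=25650; k=3: 8816+0+16·29·30=22736 → min 22736.
Length 4: M₁..M₄: k=1: 0+22736+4·16·30=24656; k=2: 1216+16530+4·19·30=20026; k=3: 3420+0+4·29·30=6900 → min 6900.
Optimal order: (((M₁·M₂)·M₃)·M₄) with cost 6900.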